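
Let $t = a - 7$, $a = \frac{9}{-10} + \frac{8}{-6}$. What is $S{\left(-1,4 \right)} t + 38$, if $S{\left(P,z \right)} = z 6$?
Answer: $- \frac{918}{5} \approx -183.6$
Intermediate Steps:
$a = - \frac{67}{30}$ ($a = 9 \left(- \frac{1}{10}\right) + 8 \left(- \frac{1}{6}\right) = - \frac{9}{10} - \frac{4}{3} = - \frac{67}{30} \approx -2.2333$)
$S{\left(P,z \right)} = 6 z$
$t = - \frac{277}{30}$ ($t = - \frac{67}{30} - 7 = - \frac{277}{30} \approx -9.2333$)
$S{\left(-1,4 \right)} t + 38 = 6 \cdot 4 \left(- \frac{277}{30}\right) + 38 = 24 \left(- \frac{277}{30}\right) + 38 = - \frac{1108}{5} + 38 = - \frac{918}{5}$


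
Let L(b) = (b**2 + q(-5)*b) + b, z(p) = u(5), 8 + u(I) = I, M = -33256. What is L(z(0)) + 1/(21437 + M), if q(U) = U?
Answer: 248198/11819 ≈ 21.000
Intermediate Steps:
u(I) = -8 + I
z(p) = -3 (z(p) = -8 + 5 = -3)
L(b) = b**2 - 4*b (L(b) = (b**2 - 5*b) + b = b**2 - 4*b)
L(z(0)) + 1/(21437 + M) = -3*(-4 - 3) + 1/(21437 - 33256) = -3*(-7) + 1/(-11819) = 21 - 1/11819 = 248198/11819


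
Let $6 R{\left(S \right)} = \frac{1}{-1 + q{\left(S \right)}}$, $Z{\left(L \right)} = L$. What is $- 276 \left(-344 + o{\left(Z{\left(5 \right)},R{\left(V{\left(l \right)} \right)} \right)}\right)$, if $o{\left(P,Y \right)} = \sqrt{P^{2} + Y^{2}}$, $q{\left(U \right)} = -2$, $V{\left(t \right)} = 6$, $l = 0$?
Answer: $94944 - \frac{46 \sqrt{8101}}{3} \approx 93564.0$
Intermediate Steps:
$R{\left(S \right)} = - \frac{1}{18}$ ($R{\left(S \right)} = \frac{1}{6 \left(-1 - 2\right)} = \frac{1}{6 \left(-3\right)} = \frac{1}{6} \left(- \frac{1}{3}\right) = - \frac{1}{18}$)
$- 276 \left(-344 + o{\left(Z{\left(5 \right)},R{\left(V{\left(l \right)} \right)} \right)}\right) = - 276 \left(-344 + \sqrt{5^{2} + \left(- \frac{1}{18}\right)^{2}}\right) = - 276 \left(-344 + \sqrt{25 + \frac{1}{324}}\right) = - 276 \left(-344 + \sqrt{\frac{8101}{324}}\right) = - 276 \left(-344 + \frac{\sqrt{8101}}{18}\right) = 94944 - \frac{46 \sqrt{8101}}{3}$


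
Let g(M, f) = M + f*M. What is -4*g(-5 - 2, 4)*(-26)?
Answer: -3640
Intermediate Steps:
g(M, f) = M + M*f
-4*g(-5 - 2, 4)*(-26) = -4*(-5 - 2)*(1 + 4)*(-26) = -(-28)*5*(-26) = -4*(-35)*(-26) = 140*(-26) = -3640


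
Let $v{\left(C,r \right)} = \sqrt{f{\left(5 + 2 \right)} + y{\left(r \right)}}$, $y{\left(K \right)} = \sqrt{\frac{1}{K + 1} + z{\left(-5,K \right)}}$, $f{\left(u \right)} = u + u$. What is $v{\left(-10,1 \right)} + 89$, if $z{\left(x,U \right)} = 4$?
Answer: $89 + \frac{\sqrt{56 + 6 \sqrt{2}}}{2} \approx 93.015$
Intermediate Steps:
$f{\left(u \right)} = 2 u$
$y{\left(K \right)} = \sqrt{4 + \frac{1}{1 + K}}$ ($y{\left(K \right)} = \sqrt{\frac{1}{K + 1} + 4} = \sqrt{\frac{1}{1 + K} + 4} = \sqrt{4 + \frac{1}{1 + K}}$)
$v{\left(C,r \right)} = \sqrt{14 + \sqrt{\frac{5 + 4 r}{1 + r}}}$ ($v{\left(C,r \right)} = \sqrt{2 \left(5 + 2\right) + \sqrt{\frac{5 + 4 r}{1 + r}}} = \sqrt{2 \cdot 7 + \sqrt{\frac{5 + 4 r}{1 + r}}} = \sqrt{14 + \sqrt{\frac{5 + 4 r}{1 + r}}}$)
$v{\left(-10,1 \right)} + 89 = \sqrt{14 + \sqrt{\frac{5 + 4 \cdot 1}{1 + 1}}} + 89 = \sqrt{14 + \sqrt{\frac{5 + 4}{2}}} + 89 = \sqrt{14 + \sqrt{\frac{1}{2} \cdot 9}} + 89 = \sqrt{14 + \sqrt{\frac{9}{2}}} + 89 = \sqrt{14 + \frac{3 \sqrt{2}}{2}} + 89 = 89 + \sqrt{14 + \frac{3 \sqrt{2}}{2}}$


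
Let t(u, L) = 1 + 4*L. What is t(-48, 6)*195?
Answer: 4875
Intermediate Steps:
t(-48, 6)*195 = (1 + 4*6)*195 = (1 + 24)*195 = 25*195 = 4875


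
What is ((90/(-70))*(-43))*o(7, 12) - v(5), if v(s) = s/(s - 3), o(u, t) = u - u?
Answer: -5/2 ≈ -2.5000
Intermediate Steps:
o(u, t) = 0
v(s) = s/(-3 + s)
((90/(-70))*(-43))*o(7, 12) - v(5) = ((90/(-70))*(-43))*0 - 5/(-3 + 5) = ((90*(-1/70))*(-43))*0 - 5/2 = -9/7*(-43)*0 - 5/2 = (387/7)*0 - 1*5/2 = 0 - 5/2 = -5/2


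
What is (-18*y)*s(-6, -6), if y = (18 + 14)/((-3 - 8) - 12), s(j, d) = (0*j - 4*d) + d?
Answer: 10368/23 ≈ 450.78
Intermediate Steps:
s(j, d) = -3*d (s(j, d) = (0 - 4*d) + d = -4*d + d = -3*d)
y = -32/23 (y = 32/(-11 - 12) = 32/(-23) = 32*(-1/23) = -32/23 ≈ -1.3913)
(-18*y)*s(-6, -6) = (-18*(-32/23))*(-3*(-6)) = (576/23)*18 = 10368/23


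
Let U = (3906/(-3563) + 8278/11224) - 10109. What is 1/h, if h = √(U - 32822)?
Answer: -2*I*√87576086049553011/122633769693 ≈ -0.0048263*I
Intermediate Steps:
U = -28877464117/2856508 (U = (3906*(-1/3563) + 8278*(1/11224)) - 10109 = (-558/509 + 4139/5612) - 10109 = -1024745/2856508 - 10109 = -28877464117/2856508 ≈ -10109.)
h = I*√87576086049553011/1428254 (h = √(-28877464117/2856508 - 32822) = √(-122633769693/2856508) = I*√87576086049553011/1428254 ≈ 207.2*I)
1/h = 1/(I*√87576086049553011/1428254) = -2*I*√87576086049553011/122633769693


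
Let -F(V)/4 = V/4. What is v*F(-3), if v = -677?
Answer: -2031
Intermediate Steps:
F(V) = -V (F(V) = -4*V/4 = -V)
v*F(-3) = -(-677)*(-3) = -677*3 = -2031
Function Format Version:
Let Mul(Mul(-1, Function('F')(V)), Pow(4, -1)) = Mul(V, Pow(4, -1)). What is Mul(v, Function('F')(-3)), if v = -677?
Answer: -2031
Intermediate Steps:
Function('F')(V) = Mul(-1, V) (Function('F')(V) = Mul(-4, Mul(V, Pow(4, -1))) = Mul(-4, Mul(V, Rational(1, 4))) = Mul(-4, Mul(Rational(1, 4), V)) = Mul(-1, V))
Mul(v, Function('F')(-3)) = Mul(-677, Mul(-1, -3)) = Mul(-677, 3) = -2031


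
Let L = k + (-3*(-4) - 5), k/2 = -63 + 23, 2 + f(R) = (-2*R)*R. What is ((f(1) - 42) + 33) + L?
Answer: -86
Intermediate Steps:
f(R) = -2 - 2*R² (f(R) = -2 + (-2*R)*R = -2 - 2*R²)
k = -80 (k = 2*(-63 + 23) = 2*(-40) = -80)
L = -73 (L = -80 + (-3*(-4) - 5) = -80 + (12 - 5) = -80 + 7 = -73)
((f(1) - 42) + 33) + L = (((-2 - 2*1²) - 42) + 33) - 73 = (((-2 - 2*1) - 42) + 33) - 73 = (((-2 - 2) - 42) + 33) - 73 = ((-4 - 42) + 33) - 73 = (-46 + 33) - 73 = -13 - 73 = -86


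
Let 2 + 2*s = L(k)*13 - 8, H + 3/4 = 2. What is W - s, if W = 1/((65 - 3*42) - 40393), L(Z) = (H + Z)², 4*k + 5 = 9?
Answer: -18062727/647264 ≈ -27.906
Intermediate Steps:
k = 1 (k = -5/4 + (¼)*9 = -5/4 + 9/4 = 1)
H = 5/4 (H = -¾ + 2 = 5/4 ≈ 1.2500)
L(Z) = (5/4 + Z)²
W = -1/40454 (W = 1/((65 - 126) - 40393) = 1/(-61 - 40393) = 1/(-40454) = -1/40454 ≈ -2.4719e-5)
s = 893/32 (s = -1 + (((5 + 4*1)²/16)*13 - 8)/2 = -1 + (((5 + 4)²/16)*13 - 8)/2 = -1 + (((1/16)*9²)*13 - 8)/2 = -1 + (((1/16)*81)*13 - 8)/2 = -1 + ((81/16)*13 - 8)/2 = -1 + (1053/16 - 8)/2 = -1 + (½)*(925/16) = -1 + 925/32 = 893/32 ≈ 27.906)
W - s = -1/40454 - 1*893/32 = -1/40454 - 893/32 = -18062727/647264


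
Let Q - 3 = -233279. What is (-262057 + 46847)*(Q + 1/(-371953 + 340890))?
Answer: 1559465976636690/31063 ≈ 5.0203e+10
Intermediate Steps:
Q = -233276 (Q = 3 - 233279 = -233276)
(-262057 + 46847)*(Q + 1/(-371953 + 340890)) = (-262057 + 46847)*(-233276 + 1/(-371953 + 340890)) = -215210*(-233276 + 1/(-31063)) = -215210*(-233276 - 1/31063) = -215210*(-7246252389/31063) = 1559465976636690/31063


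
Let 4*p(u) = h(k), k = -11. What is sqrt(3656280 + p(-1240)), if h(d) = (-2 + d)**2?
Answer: sqrt(14625289)/2 ≈ 1912.2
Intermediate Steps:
p(u) = 169/4 (p(u) = (-2 - 11)**2/4 = (1/4)*(-13)**2 = (1/4)*169 = 169/4)
sqrt(3656280 + p(-1240)) = sqrt(3656280 + 169/4) = sqrt(14625289/4) = sqrt(14625289)/2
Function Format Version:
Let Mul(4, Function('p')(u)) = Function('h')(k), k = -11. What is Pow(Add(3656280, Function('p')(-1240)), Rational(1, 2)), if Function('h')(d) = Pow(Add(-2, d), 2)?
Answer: Mul(Rational(1, 2), Pow(14625289, Rational(1, 2))) ≈ 1912.2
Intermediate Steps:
Function('p')(u) = Rational(169, 4) (Function('p')(u) = Mul(Rational(1, 4), Pow(Add(-2, -11), 2)) = Mul(Rational(1, 4), Pow(-13, 2)) = Mul(Rational(1, 4), 169) = Rational(169, 4))
Pow(Add(3656280, Function('p')(-1240)), Rational(1, 2)) = Pow(Add(3656280, Rational(169, 4)), Rational(1, 2)) = Pow(Rational(14625289, 4), Rational(1, 2)) = Mul(Rational(1, 2), Pow(14625289, Rational(1, 2)))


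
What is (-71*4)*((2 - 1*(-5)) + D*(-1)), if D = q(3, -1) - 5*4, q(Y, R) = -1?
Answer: -7952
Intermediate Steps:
D = -21 (D = -1 - 5*4 = -1 - 20 = -21)
(-71*4)*((2 - 1*(-5)) + D*(-1)) = (-71*4)*((2 - 1*(-5)) - 21*(-1)) = -284*((2 + 5) + 21) = -284*(7 + 21) = -284*28 = -7952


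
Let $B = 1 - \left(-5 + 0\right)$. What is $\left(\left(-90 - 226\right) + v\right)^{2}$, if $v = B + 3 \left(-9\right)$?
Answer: $113569$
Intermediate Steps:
$B = 6$ ($B = 1 - -5 = 1 + 5 = 6$)
$v = -21$ ($v = 6 + 3 \left(-9\right) = 6 - 27 = -21$)
$\left(\left(-90 - 226\right) + v\right)^{2} = \left(\left(-90 - 226\right) - 21\right)^{2} = \left(-316 - 21\right)^{2} = \left(-337\right)^{2} = 113569$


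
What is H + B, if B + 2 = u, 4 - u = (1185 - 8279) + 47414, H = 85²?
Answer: -33093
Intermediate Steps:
H = 7225
u = -40316 (u = 4 - ((1185 - 8279) + 47414) = 4 - (-7094 + 47414) = 4 - 1*40320 = 4 - 40320 = -40316)
B = -40318 (B = -2 - 40316 = -40318)
H + B = 7225 - 40318 = -33093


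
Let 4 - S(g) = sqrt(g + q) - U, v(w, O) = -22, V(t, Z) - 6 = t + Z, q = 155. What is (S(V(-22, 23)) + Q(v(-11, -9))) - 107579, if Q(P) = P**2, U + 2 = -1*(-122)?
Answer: -106971 - 9*sqrt(2) ≈ -1.0698e+5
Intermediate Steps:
V(t, Z) = 6 + Z + t (V(t, Z) = 6 + (t + Z) = 6 + (Z + t) = 6 + Z + t)
U = 120 (U = -2 - 1*(-122) = -2 + 122 = 120)
S(g) = 124 - sqrt(155 + g) (S(g) = 4 - (sqrt(g + 155) - 1*120) = 4 - (sqrt(155 + g) - 120) = 4 - (-120 + sqrt(155 + g)) = 4 + (120 - sqrt(155 + g)) = 124 - sqrt(155 + g))
(S(V(-22, 23)) + Q(v(-11, -9))) - 107579 = ((124 - sqrt(155 + (6 + 23 - 22))) + (-22)**2) - 107579 = ((124 - sqrt(155 + 7)) + 484) - 107579 = ((124 - sqrt(162)) + 484) - 107579 = ((124 - 9*sqrt(2)) + 484) - 107579 = (608 - 9*sqrt(2)) - 107579 = -106971 - 9*sqrt(2)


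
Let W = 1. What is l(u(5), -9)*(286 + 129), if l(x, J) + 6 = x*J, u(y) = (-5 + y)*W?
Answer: -2490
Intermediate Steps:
u(y) = -5 + y (u(y) = (-5 + y)*1 = -5 + y)
l(x, J) = -6 + J*x (l(x, J) = -6 + x*J = -6 + J*x)
l(u(5), -9)*(286 + 129) = (-6 - 9*(-5 + 5))*(286 + 129) = (-6 - 9*0)*415 = (-6 + 0)*415 = -6*415 = -2490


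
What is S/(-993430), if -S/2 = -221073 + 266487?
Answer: 45414/496715 ≈ 0.091429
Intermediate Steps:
S = -90828 (S = -2*(-221073 + 266487) = -2*45414 = -90828)
S/(-993430) = -90828/(-993430) = -90828*(-1/993430) = 45414/496715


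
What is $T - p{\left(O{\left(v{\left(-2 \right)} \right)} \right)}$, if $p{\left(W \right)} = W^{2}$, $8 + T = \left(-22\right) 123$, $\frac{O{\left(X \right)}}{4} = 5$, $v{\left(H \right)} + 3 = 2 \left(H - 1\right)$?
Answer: $-3114$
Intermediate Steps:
$v{\left(H \right)} = -5 + 2 H$ ($v{\left(H \right)} = -3 + 2 \left(H - 1\right) = -3 + 2 \left(-1 + H\right) = -3 + \left(-2 + 2 H\right) = -5 + 2 H$)
$O{\left(X \right)} = 20$ ($O{\left(X \right)} = 4 \cdot 5 = 20$)
$T = -2714$ ($T = -8 - 2706 = -2714$)
$T - p{\left(O{\left(v{\left(-2 \right)} \right)} \right)} = -2714 - 20^{2} = -2714 - 400 = -3114$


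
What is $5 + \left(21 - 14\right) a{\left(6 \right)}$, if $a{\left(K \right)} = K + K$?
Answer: $89$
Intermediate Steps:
$a{\left(K \right)} = 2 K$
$5 + \left(21 - 14\right) a{\left(6 \right)} = 5 + \left(21 - 14\right) 2 \cdot 6 = 5 + \left(21 - 14\right) 12 = 5 + 7 \cdot 12 = 5 + 84 = 89$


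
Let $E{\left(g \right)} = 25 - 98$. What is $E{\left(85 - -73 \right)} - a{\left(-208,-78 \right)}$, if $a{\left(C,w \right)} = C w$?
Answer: $-16297$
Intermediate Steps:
$E{\left(g \right)} = -73$ ($E{\left(g \right)} = 25 - 98 = -73$)
$E{\left(85 - -73 \right)} - a{\left(-208,-78 \right)} = -73 - \left(-208\right) \left(-78\right) = -73 - 16224 = -16297$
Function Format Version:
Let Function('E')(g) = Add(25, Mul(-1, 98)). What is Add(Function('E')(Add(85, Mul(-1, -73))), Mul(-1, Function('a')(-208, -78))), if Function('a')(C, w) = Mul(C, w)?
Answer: -16297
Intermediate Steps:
Function('E')(g) = -73 (Function('E')(g) = Add(25, -98) = -73)
Add(Function('E')(Add(85, Mul(-1, -73))), Mul(-1, Function('a')(-208, -78))) = Add(-73, Mul(-1, Mul(-208, -78))) = Add(-73, Mul(-1, 16224)) = Add(-73, -16224) = -16297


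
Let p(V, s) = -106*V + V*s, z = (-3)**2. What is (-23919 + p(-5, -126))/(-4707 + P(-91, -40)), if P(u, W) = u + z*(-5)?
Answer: 22759/4843 ≈ 4.6994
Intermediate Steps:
z = 9
P(u, W) = -45 + u (P(u, W) = u + 9*(-5) = u - 45 = -45 + u)
(-23919 + p(-5, -126))/(-4707 + P(-91, -40)) = (-23919 - 5*(-106 - 126))/(-4707 + (-45 - 91)) = (-23919 - 5*(-232))/(-4707 - 136) = (-23919 + 1160)/(-4843) = -22759*(-1/4843) = 22759/4843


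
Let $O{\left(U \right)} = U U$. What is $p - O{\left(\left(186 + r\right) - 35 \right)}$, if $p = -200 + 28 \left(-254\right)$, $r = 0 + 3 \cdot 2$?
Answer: $-31961$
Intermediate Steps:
$r = 6$ ($r = 0 + 6 = 6$)
$p = -7312$ ($p = -200 - 7112 = -7312$)
$O{\left(U \right)} = U^{2}$
$p - O{\left(\left(186 + r\right) - 35 \right)} = -7312 - \left(\left(186 + 6\right) - 35\right)^{2} = -7312 - \left(192 - 35\right)^{2} = -7312 - 157^{2} = -7312 - 24649 = -31961$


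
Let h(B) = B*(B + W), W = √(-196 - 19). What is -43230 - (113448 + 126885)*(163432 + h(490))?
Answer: -96982099386 - 117763170*I*√215 ≈ -9.6982e+10 - 1.7267e+9*I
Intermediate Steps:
W = I*√215 (W = √(-215) = I*√215 ≈ 14.663*I)
h(B) = B*(B + I*√215)
-43230 - (113448 + 126885)*(163432 + h(490)) = -43230 - (113448 + 126885)*(163432 + 490*(490 + I*√215)) = -43230 - 240333*(163432 + (240100 + 490*I*√215)) = -43230 - 240333*(403532 + 490*I*√215) = -43230 - (96982056156 + 117763170*I*√215) = -43230 + (-96982056156 - 117763170*I*√215) = -96982099386 - 117763170*I*√215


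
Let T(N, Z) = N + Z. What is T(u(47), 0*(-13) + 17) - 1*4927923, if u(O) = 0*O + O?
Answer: -4927859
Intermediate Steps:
u(O) = O (u(O) = 0 + O = O)
T(u(47), 0*(-13) + 17) - 1*4927923 = (47 + (0*(-13) + 17)) - 1*4927923 = (47 + (0 + 17)) - 4927923 = (47 + 17) - 4927923 = 64 - 4927923 = -4927859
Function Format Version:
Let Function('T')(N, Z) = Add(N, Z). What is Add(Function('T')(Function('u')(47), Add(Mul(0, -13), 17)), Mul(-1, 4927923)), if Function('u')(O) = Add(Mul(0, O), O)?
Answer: -4927859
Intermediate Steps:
Function('u')(O) = O (Function('u')(O) = Add(0, O) = O)
Add(Function('T')(Function('u')(47), Add(Mul(0, -13), 17)), Mul(-1, 4927923)) = Add(Add(47, Add(Mul(0, -13), 17)), Mul(-1, 4927923)) = Add(Add(47, Add(0, 17)), -4927923) = Add(Add(47, 17), -4927923) = Add(64, -4927923) = -4927859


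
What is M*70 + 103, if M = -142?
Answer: -9837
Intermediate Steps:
M*70 + 103 = -142*70 + 103 = -9940 + 103 = -9837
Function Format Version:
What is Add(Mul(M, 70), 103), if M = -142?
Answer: -9837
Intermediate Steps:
Add(Mul(M, 70), 103) = Add(Mul(-142, 70), 103) = Add(-9940, 103) = -9837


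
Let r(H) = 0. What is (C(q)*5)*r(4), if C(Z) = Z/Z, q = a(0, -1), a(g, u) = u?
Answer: 0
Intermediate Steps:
q = -1
C(Z) = 1
(C(q)*5)*r(4) = (1*5)*0 = 5*0 = 0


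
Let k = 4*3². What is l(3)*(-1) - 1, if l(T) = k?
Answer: -37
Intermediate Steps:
k = 36 (k = 4*9 = 36)
l(T) = 36
l(3)*(-1) - 1 = 36*(-1) - 1 = -36 - 1 = -37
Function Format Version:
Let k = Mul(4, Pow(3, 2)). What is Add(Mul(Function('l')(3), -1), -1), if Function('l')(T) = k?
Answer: -37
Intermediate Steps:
k = 36 (k = Mul(4, 9) = 36)
Function('l')(T) = 36
Add(Mul(Function('l')(3), -1), -1) = Add(Mul(36, -1), -1) = Add(-36, -1) = -37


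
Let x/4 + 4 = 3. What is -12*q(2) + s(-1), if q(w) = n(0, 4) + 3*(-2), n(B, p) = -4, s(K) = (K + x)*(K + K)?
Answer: 130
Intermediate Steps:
x = -4 (x = -16 + 4*3 = -16 + 12 = -4)
s(K) = 2*K*(-4 + K) (s(K) = (K - 4)*(K + K) = (-4 + K)*(2*K) = 2*K*(-4 + K))
q(w) = -10 (q(w) = -4 + 3*(-2) = -4 - 6 = -10)
-12*q(2) + s(-1) = -12*(-10) + 2*(-1)*(-4 - 1) = 120 + 2*(-1)*(-5) = 120 + 10 = 130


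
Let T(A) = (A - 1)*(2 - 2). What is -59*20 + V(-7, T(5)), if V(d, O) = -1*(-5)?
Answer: -1175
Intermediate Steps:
T(A) = 0 (T(A) = (-1 + A)*0 = 0)
V(d, O) = 5
-59*20 + V(-7, T(5)) = -59*20 + 5 = -1180 + 5 = -1175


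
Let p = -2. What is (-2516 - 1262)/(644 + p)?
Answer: -1889/321 ≈ -5.8847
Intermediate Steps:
(-2516 - 1262)/(644 + p) = (-2516 - 1262)/(644 - 2) = -3778/642 = -3778*1/642 = -1889/321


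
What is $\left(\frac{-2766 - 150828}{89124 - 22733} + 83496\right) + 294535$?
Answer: $\frac{25097702527}{66391} \approx 3.7803 \cdot 10^{5}$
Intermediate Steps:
$\left(\frac{-2766 - 150828}{89124 - 22733} + 83496\right) + 294535 = \left(- \frac{153594}{66391} + 83496\right) + 294535 = \frac{5543229342}{66391} + 294535 = \frac{25097702527}{66391}$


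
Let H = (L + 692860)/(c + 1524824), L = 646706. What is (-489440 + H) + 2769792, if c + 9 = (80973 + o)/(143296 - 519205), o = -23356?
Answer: 28414764570080005/12460687483 ≈ 2.2804e+6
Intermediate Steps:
c = -3440798/375909 (c = -9 + (80973 - 23356)/(143296 - 519205) = -9 + 57617/(-375909) = -9 + 57617*(-1/375909) = -9 - 57617/375909 = -3440798/375909 ≈ -9.1533)
H = 10946845989/12460687483 (H = (646706 + 692860)/(-3440798/375909 + 1524824) = 1339566/(573191624218/375909) = 1339566*(375909/573191624218) = 10946845989/12460687483 ≈ 0.87851)
(-489440 + H) + 2769792 = (-489440 + 10946845989/12460687483) + 2769792 = -6098747934833531/12460687483 + 2769792 = 28414764570080005/12460687483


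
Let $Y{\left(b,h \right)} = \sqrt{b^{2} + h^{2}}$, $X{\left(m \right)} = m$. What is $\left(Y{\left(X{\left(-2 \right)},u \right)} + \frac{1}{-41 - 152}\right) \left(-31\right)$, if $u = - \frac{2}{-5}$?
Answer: $\frac{31}{193} - \frac{62 \sqrt{26}}{5} \approx -63.067$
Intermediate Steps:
$u = \frac{2}{5}$ ($u = \left(-2\right) \left(- \frac{1}{5}\right) = \frac{2}{5} \approx 0.4$)
$\left(Y{\left(X{\left(-2 \right)},u \right)} + \frac{1}{-41 - 152}\right) \left(-31\right) = \left(\sqrt{\left(-2\right)^{2} + \left(\frac{2}{5}\right)^{2}} + \frac{1}{-41 - 152}\right) \left(-31\right) = \left(\sqrt{4 + \frac{4}{25}} + \frac{1}{-193}\right) \left(-31\right) = \left(\sqrt{\frac{104}{25}} - \frac{1}{193}\right) \left(-31\right) = \left(\frac{2 \sqrt{26}}{5} - \frac{1}{193}\right) \left(-31\right) = \left(- \frac{1}{193} + \frac{2 \sqrt{26}}{5}\right) \left(-31\right) = \frac{31}{193} - \frac{62 \sqrt{26}}{5}$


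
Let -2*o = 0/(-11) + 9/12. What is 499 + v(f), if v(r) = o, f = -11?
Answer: 3989/8 ≈ 498.63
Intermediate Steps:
o = -3/8 (o = -(0/(-11) + 9/12)/2 = -(0*(-1/11) + 9*(1/12))/2 = -(0 + ¾)/2 = -½*¾ = -3/8 ≈ -0.37500)
v(r) = -3/8
499 + v(f) = 499 - 3/8 = 3989/8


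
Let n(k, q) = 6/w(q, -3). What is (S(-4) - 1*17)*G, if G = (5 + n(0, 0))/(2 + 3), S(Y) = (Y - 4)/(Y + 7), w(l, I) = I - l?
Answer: -59/5 ≈ -11.800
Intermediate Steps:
S(Y) = (-4 + Y)/(7 + Y)
n(k, q) = 6/(-3 - q)
G = ⅗ (G = (5 - 6/(3 + 0))/(2 + 3) = (5 - 6/3)/5 = (5 - 6*⅓)*(⅕) = (5 - 2)*(⅕) = 3*(⅕) = ⅗ ≈ 0.60000)
(S(-4) - 1*17)*G = ((-4 - 4)/(7 - 4) - 1*17)*(⅗) = (-8/3 - 17)*(⅗) = -59/3*⅗ = -59/5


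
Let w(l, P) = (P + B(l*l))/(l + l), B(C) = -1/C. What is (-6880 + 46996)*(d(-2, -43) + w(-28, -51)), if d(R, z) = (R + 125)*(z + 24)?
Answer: -1028610976227/10976 ≈ -9.3715e+7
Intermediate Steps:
w(l, P) = (P - 1/l²)/(2*l) (w(l, P) = (P - 1/(l*l))/(l + l) = (P - 1/(l²))/((2*l)) = (P - 1/l²)*(1/(2*l)) = (P - 1/l²)/(2*l))
d(R, z) = (24 + z)*(125 + R) (d(R, z) = (125 + R)*(24 + z) = (24 + z)*(125 + R))
(-6880 + 46996)*(d(-2, -43) + w(-28, -51)) = (-6880 + 46996)*((3000 + 24*(-2) + 125*(-43) - 2*(-43)) + (½)*(-1 - 51*(-28)²)/(-28)³) = 40116*((3000 - 48 - 5375 + 86) + (½)*(-1/21952)*(-1 - 51*784)) = 40116*(-2337 + (½)*(-1/21952)*(-1 - 39984)) = 40116*(-2337 + (½)*(-1/21952)*(-39985)) = 40116*(-2337 + 39985/43904) = 40116*(-102563663/43904) = -1028610976227/10976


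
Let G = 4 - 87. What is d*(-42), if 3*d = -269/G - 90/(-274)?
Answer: -568232/11371 ≈ -49.972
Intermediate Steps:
G = -83
d = 40588/34113 (d = (-269/(-83) - 90/(-274))/3 = (-269*(-1/83) - 90*(-1/274))/3 = (269/83 + 45/137)/3 = (⅓)*(40588/11371) = 40588/34113 ≈ 1.1898)
d*(-42) = (40588/34113)*(-42) = -568232/11371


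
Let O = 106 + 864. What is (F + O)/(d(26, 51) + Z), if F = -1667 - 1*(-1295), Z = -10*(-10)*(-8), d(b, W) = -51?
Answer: -26/37 ≈ -0.70270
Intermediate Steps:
Z = -800 (Z = 100*(-8) = -800)
O = 970
F = -372 (F = -1667 + 1295 = -372)
(F + O)/(d(26, 51) + Z) = (-372 + 970)/(-51 - 800) = 598/(-851) = 598*(-1/851) = -26/37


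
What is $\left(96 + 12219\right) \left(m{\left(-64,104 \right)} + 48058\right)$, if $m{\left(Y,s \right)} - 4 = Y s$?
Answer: $509914890$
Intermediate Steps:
$m{\left(Y,s \right)} = 4 + Y s$
$\left(96 + 12219\right) \left(m{\left(-64,104 \right)} + 48058\right) = \left(96 + 12219\right) \left(\left(4 - 6656\right) + 48058\right) = 12315 \left(\left(4 - 6656\right) + 48058\right) = 12315 \left(-6652 + 48058\right) = 12315 \cdot 41406 = 509914890$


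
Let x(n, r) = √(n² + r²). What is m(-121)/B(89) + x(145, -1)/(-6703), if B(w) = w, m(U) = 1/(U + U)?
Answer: -1/21538 - √21026/6703 ≈ -0.021679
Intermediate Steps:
m(U) = 1/(2*U)
m(-121)/B(89) + x(145, -1)/(-6703) = ((½)/(-121))/89 + √(145² + (-1)²)/(-6703) = ((½)*(-1/121))*(1/89) + √(21025 + 1)*(-1/6703) = -1/242*1/89 + √21026*(-1/6703) = -1/21538 - √21026/6703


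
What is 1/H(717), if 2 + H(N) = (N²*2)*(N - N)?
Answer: -½ ≈ -0.50000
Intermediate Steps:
H(N) = -2 (H(N) = -2 + (N²*2)*(N - N) = -2 + (2*N²)*0 = -2 + 0 = -2)
1/H(717) = 1/(-2) = -½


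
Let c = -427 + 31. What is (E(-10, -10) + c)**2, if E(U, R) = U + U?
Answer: 173056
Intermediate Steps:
E(U, R) = 2*U
c = -396
(E(-10, -10) + c)**2 = (2*(-10) - 396)**2 = (-20 - 396)**2 = (-416)**2 = 173056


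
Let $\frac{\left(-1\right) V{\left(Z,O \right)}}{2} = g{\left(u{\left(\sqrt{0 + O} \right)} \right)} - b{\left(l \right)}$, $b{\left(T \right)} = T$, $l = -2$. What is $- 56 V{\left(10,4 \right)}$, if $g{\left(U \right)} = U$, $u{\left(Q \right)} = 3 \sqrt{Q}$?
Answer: $224 + 336 \sqrt{2} \approx 699.18$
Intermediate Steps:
$V{\left(Z,O \right)} = -4 - 6 \sqrt[4]{O}$ ($V{\left(Z,O \right)} = - 2 \left(3 \sqrt{\sqrt{0 + O}} - -2\right) = - 2 \left(3 \sqrt{\sqrt{O}} + 2\right) = - 2 \left(3 \sqrt[4]{O} + 2\right) = - 2 \left(2 + 3 \sqrt[4]{O}\right) = -4 - 6 \sqrt[4]{O}$)
$- 56 V{\left(10,4 \right)} = - 56 \left(-4 - 6 \sqrt[4]{4}\right) = - 56 \left(-4 - 6 \sqrt{2}\right) = 224 + 336 \sqrt{2}$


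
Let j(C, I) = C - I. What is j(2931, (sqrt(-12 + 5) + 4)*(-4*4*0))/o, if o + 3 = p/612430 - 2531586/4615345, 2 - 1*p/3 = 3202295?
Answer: -11271691821910/73971710731 ≈ -152.38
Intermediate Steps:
p = -9606879 (p = 6 - 3*3202295 = 6 - 9606885 = -9606879)
o = -221915132193/11537043830 (o = -3 + (-9606879/612430 - 2531586/4615345) = -3 - 187304000703/11537043830 = -221915132193/11537043830 ≈ -19.235)
j(2931, (sqrt(-12 + 5) + 4)*(-4*4*0))/o = (2931 - (sqrt(-12 + 5) + 4)*-4*4*0)/(-221915132193/11537043830) = (2931 - (sqrt(-7) + 4)*(-16*0))*(-11537043830/221915132193) = (2931 - (I*sqrt(7) + 4)*0)*(-11537043830/221915132193) = (2931 - (4 + I*sqrt(7))*0)*(-11537043830/221915132193) = (2931 - 1*0)*(-11537043830/221915132193) = (2931 + 0)*(-11537043830/221915132193) = 2931*(-11537043830/221915132193) = -11271691821910/73971710731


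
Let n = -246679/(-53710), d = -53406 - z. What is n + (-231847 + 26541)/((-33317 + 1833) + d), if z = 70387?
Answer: 49330560343/8339927670 ≈ 5.9150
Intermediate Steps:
d = -123793 (d = -53406 - 1*70387 = -53406 - 70387 = -123793)
n = 246679/53710 (n = -246679*(-1/53710) = 246679/53710 ≈ 4.5928)
n + (-231847 + 26541)/((-33317 + 1833) + d) = 246679/53710 + (-231847 + 26541)/((-33317 + 1833) - 123793) = 246679/53710 - 205306/(-31484 - 123793) = 246679/53710 - 205306/(-155277) = 246679/53710 - 205306*(-1/155277) = 246679/53710 + 205306/155277 = 49330560343/8339927670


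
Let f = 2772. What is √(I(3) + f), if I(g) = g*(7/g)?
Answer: √2779 ≈ 52.716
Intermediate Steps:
I(g) = 7
√(I(3) + f) = √(7 + 2772) = √2779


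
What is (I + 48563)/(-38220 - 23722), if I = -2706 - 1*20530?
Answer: -25327/61942 ≈ -0.40888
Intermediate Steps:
I = -23236 (I = -2706 - 20530 = -23236)
(I + 48563)/(-38220 - 23722) = (-23236 + 48563)/(-38220 - 23722) = 25327/(-61942) = 25327*(-1/61942) = -25327/61942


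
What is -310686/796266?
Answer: -51781/132711 ≈ -0.39018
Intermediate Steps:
-310686/796266 = -1*51781/132711 = -51781/132711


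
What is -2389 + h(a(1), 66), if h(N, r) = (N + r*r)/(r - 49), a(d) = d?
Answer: -36256/17 ≈ -2132.7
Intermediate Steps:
h(N, r) = (N + r²)/(-49 + r)
-2389 + h(a(1), 66) = -2389 + (1 + 66²)/(-49 + 66) = -2389 + (1 + 4356)/17 = -2389 + (1/17)*4357 = -2389 + 4357/17 = -36256/17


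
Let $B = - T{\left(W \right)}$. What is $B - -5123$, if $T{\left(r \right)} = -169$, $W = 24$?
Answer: $5292$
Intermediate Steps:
$B = 169$ ($B = \left(-1\right) \left(-169\right) = 169$)
$B - -5123 = 169 - -5123 = 169 + 5123 = 5292$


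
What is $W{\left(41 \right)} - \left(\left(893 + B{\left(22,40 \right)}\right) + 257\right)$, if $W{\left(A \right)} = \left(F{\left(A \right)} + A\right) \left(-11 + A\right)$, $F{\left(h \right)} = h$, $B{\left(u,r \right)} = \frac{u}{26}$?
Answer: $\frac{17019}{13} \approx 1309.2$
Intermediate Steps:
$B{\left(u,r \right)} = \frac{u}{26}$ ($B{\left(u,r \right)} = u \frac{1}{26} = \frac{u}{26}$)
$W{\left(A \right)} = 2 A \left(-11 + A\right)$ ($W{\left(A \right)} = \left(A + A\right) \left(-11 + A\right) = 2 A \left(-11 + A\right)$)
$W{\left(41 \right)} - \left(\left(893 + B{\left(22,40 \right)}\right) + 257\right) = 2 \cdot 41 \left(-11 + 41\right) - \left(\left(893 + \frac{1}{26} \cdot 22\right) + 257\right) = 2 \cdot 41 \cdot 30 - \left(\left(893 + \frac{11}{13}\right) + 257\right) = 2460 - \left(\frac{11620}{13} + 257\right) = 2460 - \frac{14961}{13} = \frac{17019}{13}$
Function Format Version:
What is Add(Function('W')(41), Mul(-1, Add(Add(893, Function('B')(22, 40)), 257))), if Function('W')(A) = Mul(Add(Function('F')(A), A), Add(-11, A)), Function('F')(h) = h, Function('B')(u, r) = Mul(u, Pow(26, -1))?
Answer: Rational(17019, 13) ≈ 1309.2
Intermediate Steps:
Function('B')(u, r) = Mul(Rational(1, 26), u) (Function('B')(u, r) = Mul(u, Rational(1, 26)) = Mul(Rational(1, 26), u))
Function('W')(A) = Mul(2, A, Add(-11, A)) (Function('W')(A) = Mul(Add(A, A), Add(-11, A)) = Mul(Mul(2, A), Add(-11, A)) = Mul(2, A, Add(-11, A)))
Add(Function('W')(41), Mul(-1, Add(Add(893, Function('B')(22, 40)), 257))) = Add(Mul(2, 41, Add(-11, 41)), Mul(-1, Add(Add(893, Mul(Rational(1, 26), 22)), 257))) = Add(Mul(2, 41, 30), Mul(-1, Add(Add(893, Rational(11, 13)), 257))) = Add(2460, Mul(-1, Add(Rational(11620, 13), 257))) = Add(2460, Mul(-1, Rational(14961, 13))) = Add(2460, Rational(-14961, 13)) = Rational(17019, 13)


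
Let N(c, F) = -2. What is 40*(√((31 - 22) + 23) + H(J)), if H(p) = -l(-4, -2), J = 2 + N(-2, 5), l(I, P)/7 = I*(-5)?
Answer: -5600 + 160*√2 ≈ -5373.7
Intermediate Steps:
l(I, P) = -35*I (l(I, P) = 7*(I*(-5)) = 7*(-5*I) = -35*I)
J = 0 (J = 2 - 2 = 0)
H(p) = -140 (H(p) = -(-35)*(-4) = -1*140 = -140)
40*(√((31 - 22) + 23) + H(J)) = 40*(√((31 - 22) + 23) - 140) = 40*(√(9 + 23) - 140) = 40*(√32 - 140) = 40*(4*√2 - 140) = 40*(-140 + 4*√2) = -5600 + 160*√2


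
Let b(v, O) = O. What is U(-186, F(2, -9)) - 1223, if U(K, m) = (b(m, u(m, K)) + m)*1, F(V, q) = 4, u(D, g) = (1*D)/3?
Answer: -3653/3 ≈ -1217.7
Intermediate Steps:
u(D, g) = D/3 (u(D, g) = D*(1/3) = D/3)
U(K, m) = 4*m/3 (U(K, m) = (m/3 + m)*1 = (4*m/3)*1 = 4*m/3)
U(-186, F(2, -9)) - 1223 = (4/3)*4 - 1223 = 16/3 - 1223 = -3653/3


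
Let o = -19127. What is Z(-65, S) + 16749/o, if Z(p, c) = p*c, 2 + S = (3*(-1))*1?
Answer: 6199526/19127 ≈ 324.12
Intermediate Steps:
S = -5 (S = -2 + (3*(-1))*1 = -2 - 3*1 = -2 - 3 = -5)
Z(p, c) = c*p
Z(-65, S) + 16749/o = -5*(-65) + 16749/(-19127) = 325 + 16749*(-1/19127) = 325 - 16749/19127 = 6199526/19127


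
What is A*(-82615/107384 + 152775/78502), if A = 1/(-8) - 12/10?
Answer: -1696025281/1087723712 ≈ -1.5592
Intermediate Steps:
A = -53/40 (A = 1*(-⅛) - 12*⅒ = -⅛ - 6/5 = -53/40 ≈ -1.3250)
A*(-82615/107384 + 152775/78502) = -53*(-82615/107384 + 152775/78502)/40 = -53*(-82615*1/107384 + 152775*(1/78502))/40 = -53*(-2665/3464 + 152775/78502)/40 = -53/40*160002385/135965464 = -1696025281/1087723712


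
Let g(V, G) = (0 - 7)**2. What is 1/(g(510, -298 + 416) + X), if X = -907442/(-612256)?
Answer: 306128/15453993 ≈ 0.019809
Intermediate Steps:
g(V, G) = 49 (g(V, G) = (-7)**2 = 49)
X = 453721/306128 (X = -907442*(-1/612256) = 453721/306128 ≈ 1.4821)
1/(g(510, -298 + 416) + X) = 1/(49 + 453721/306128) = 1/(15453993/306128) = 306128/15453993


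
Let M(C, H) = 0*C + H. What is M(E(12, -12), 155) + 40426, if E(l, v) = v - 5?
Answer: 40581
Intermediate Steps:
E(l, v) = -5 + v
M(C, H) = H (M(C, H) = 0 + H = H)
M(E(12, -12), 155) + 40426 = 155 + 40426 = 40581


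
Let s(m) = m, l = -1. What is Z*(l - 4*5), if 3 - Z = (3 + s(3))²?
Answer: 693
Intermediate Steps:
Z = -33 (Z = 3 - (3 + 3)² = 3 - 1*6² = 3 - 1*36 = 3 - 36 = -33)
Z*(l - 4*5) = -33*(-1 - 4*5) = -33*(-1 - 20) = -33*(-21) = 693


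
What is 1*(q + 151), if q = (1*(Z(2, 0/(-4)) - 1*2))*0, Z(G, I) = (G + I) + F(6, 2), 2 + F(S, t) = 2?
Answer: 151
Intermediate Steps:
F(S, t) = 0 (F(S, t) = -2 + 2 = 0)
Z(G, I) = G + I (Z(G, I) = (G + I) + 0 = G + I)
q = 0 (q = (1*((2 + 0/(-4)) - 1*2))*0 = (1*((2 + 0*(-¼)) - 2))*0 = (1*((2 + 0) - 2))*0 = (1*(2 - 2))*0 = (1*0)*0 = 0*0 = 0)
1*(q + 151) = 1*(0 + 151) = 1*151 = 151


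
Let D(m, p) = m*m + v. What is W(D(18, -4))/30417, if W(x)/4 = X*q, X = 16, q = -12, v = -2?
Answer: -256/10139 ≈ -0.025249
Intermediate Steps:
D(m, p) = -2 + m² (D(m, p) = m*m - 2 = m² - 2 = -2 + m²)
W(x) = -768 (W(x) = 4*(16*(-12)) = 4*(-192) = -768)
W(D(18, -4))/30417 = -768/30417 = -768*1/30417 = -256/10139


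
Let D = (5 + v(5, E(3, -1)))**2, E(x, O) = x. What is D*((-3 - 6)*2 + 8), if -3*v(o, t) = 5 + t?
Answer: -490/9 ≈ -54.444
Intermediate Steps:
v(o, t) = -5/3 - t/3 (v(o, t) = -(5 + t)/3 = -5/3 - t/3)
D = 49/9 (D = (5 + (-5/3 - 1/3*3))**2 = (5 + (-5/3 - 1))**2 = (5 - 8/3)**2 = (7/3)**2 = 49/9 ≈ 5.4444)
D*((-3 - 6)*2 + 8) = 49*((-3 - 6)*2 + 8)/9 = 49*(-9*2 + 8)/9 = 49*(-18 + 8)/9 = (49/9)*(-10) = -490/9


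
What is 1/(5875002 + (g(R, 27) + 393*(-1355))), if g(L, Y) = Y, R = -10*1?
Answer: 1/5342514 ≈ 1.8718e-7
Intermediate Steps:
R = -10
1/(5875002 + (g(R, 27) + 393*(-1355))) = 1/(5875002 + (27 + 393*(-1355))) = 1/(5875002 + (27 - 532515)) = 1/(5875002 - 532488) = 1/5342514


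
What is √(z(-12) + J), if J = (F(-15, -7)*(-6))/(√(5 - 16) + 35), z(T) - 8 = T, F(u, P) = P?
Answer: √(-119274 - 1442*I*√11)/206 ≈ 0.033605 - 1.6768*I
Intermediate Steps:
z(T) = 8 + T
J = 42/(35 + I*√11) (J = (-7*(-6))/(√(5 - 16) + 35) = 42/(√(-11) + 35) = 42/(I*√11 + 35) = 42/(35 + I*√11) ≈ 1.1893 - 0.1127*I)
√(z(-12) + J) = √((8 - 12) + (245/206 - 7*I*√11/206)) = √(-4 + (245/206 - 7*I*√11/206)) = √(-579/206 - 7*I*√11/206)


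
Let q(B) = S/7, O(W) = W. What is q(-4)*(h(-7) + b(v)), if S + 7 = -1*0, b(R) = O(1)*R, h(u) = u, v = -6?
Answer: 13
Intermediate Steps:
b(R) = R (b(R) = 1*R = R)
S = -7 (S = -7 - 1*0 = -7 + 0 = -7)
q(B) = -1 (q(B) = -7/7 = -7*⅐ = -1)
q(-4)*(h(-7) + b(v)) = -(-7 - 6) = -1*(-13) = 13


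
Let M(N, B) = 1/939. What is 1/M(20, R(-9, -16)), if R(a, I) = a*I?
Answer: 939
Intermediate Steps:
R(a, I) = I*a
M(N, B) = 1/939
1/M(20, R(-9, -16)) = 1/(1/939) = 939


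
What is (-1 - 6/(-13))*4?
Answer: -28/13 ≈ -2.1538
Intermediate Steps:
(-1 - 6/(-13))*4 = (-1 - 6*(-1/13))*4 = (-1 + 6/13)*4 = -7/13*4 = -28/13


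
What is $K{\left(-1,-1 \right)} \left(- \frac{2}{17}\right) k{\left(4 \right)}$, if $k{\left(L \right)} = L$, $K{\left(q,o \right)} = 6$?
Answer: $- \frac{48}{17} \approx -2.8235$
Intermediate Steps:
$K{\left(-1,-1 \right)} \left(- \frac{2}{17}\right) k{\left(4 \right)} = 6 \left(- \frac{2}{17}\right) 4 = \left(- \frac{12}{17}\right) 4 = - \frac{48}{17}$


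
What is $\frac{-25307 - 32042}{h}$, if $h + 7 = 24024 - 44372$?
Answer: $\frac{57349}{20355} \approx 2.8174$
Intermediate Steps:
$h = -20355$ ($h = -7 + \left(24024 - 44372\right) = -7 - 20348 = -20355$)
$\frac{-25307 - 32042}{h} = \frac{-25307 - 32042}{-20355} = \left(-25307 - 32042\right) \left(- \frac{1}{20355}\right) = \left(-57349\right) \left(- \frac{1}{20355}\right) = \frac{57349}{20355}$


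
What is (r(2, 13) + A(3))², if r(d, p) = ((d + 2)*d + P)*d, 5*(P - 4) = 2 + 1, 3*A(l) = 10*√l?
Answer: 50128/75 + 168*√3 ≈ 959.36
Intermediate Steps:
A(l) = 10*√l/3 (A(l) = (10*√l)/3 = 10*√l/3)
P = 23/5 (P = 4 + (2 + 1)/5 = 4 + (⅕)*3 = 4 + ⅗ = 23/5 ≈ 4.6000)
r(d, p) = d*(23/5 + d*(2 + d)) (r(d, p) = ((d + 2)*d + 23/5)*d = ((2 + d)*d + 23/5)*d = (d*(2 + d) + 23/5)*d = (23/5 + d*(2 + d))*d = d*(23/5 + d*(2 + d)))
(r(2, 13) + A(3))² = ((⅕)*2*(23 + 5*2² + 10*2) + 10*√3/3)² = ((⅕)*2*(23 + 5*4 + 20) + 10*√3/3)² = ((⅕)*2*(23 + 20 + 20) + 10*√3/3)² = ((⅕)*2*63 + 10*√3/3)² = (126/5 + 10*√3/3)²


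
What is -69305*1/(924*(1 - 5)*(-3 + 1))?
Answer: -69305/7392 ≈ -9.3757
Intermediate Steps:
-69305*1/(924*(1 - 5)*(-3 + 1)) = -69305/(924*(-2*(-4))) = -69305/(924*8) = -69305/7392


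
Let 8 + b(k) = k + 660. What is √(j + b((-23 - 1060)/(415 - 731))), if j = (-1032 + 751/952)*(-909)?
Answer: √1326426303695626/37604 ≈ 968.52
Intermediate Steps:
b(k) = 652 + k (b(k) = -8 + (k + 660) = -8 + (660 + k) = 652 + k)
j = 892377117/952 (j = (-1032 + 751*(1/952))*(-909) = (-1032 + 751/952)*(-909) = -981713/952*(-909) = 892377117/952 ≈ 9.3737e+5)
√(j + b((-23 - 1060)/(415 - 731))) = √(892377117/952 + (652 + (-23 - 1060)/(415 - 731))) = √(892377117/952 + (652 - 1083/(-316))) = √(892377117/952 + (652 - 1083*(-1/316))) = √(892377117/952 + (652 + 1083/316)) = √(892377117/952 + 207115/316) = √(70547085613/75208) = √1326426303695626/37604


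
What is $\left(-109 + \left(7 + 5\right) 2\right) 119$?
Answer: $-10115$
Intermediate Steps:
$\left(-109 + \left(7 + 5\right) 2\right) 119 = \left(-109 + 12 \cdot 2\right) 119 = \left(-109 + 24\right) 119 = \left(-85\right) 119 = -10115$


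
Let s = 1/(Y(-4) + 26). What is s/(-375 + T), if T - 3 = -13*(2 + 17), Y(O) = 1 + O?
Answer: -1/14237 ≈ -7.0240e-5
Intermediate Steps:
T = -244 (T = 3 - 13*(2 + 17) = 3 - 13*19 = 3 - 247 = -244)
s = 1/23 (s = 1/((1 - 4) + 26) = 1/(-3 + 26) = 1/23 ≈ 0.043478)
s/(-375 + T) = 1/(23*(-375 - 244)) = (1/23)/(-619) = (1/23)*(-1/619) = -1/14237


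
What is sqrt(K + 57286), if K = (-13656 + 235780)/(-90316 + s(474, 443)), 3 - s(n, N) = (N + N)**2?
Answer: 5*sqrt(1755615287883530)/875309 ≈ 239.34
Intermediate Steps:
s(n, N) = 3 - 4*N**2 (s(n, N) = 3 - (N + N)**2 = 3 - (2*N)**2 = 3 - 4*N**2)
K = -222124/875309 (K = (-13656 + 235780)/(-90316 + (3 - 4*443**2)) = 222124/(-90316 + (3 - 4*196249)) = 222124/(-90316 + (3 - 784996)) = 222124/(-90316 - 784993) = 222124/(-875309) = 222124*(-1/875309) = -222124/875309 ≈ -0.25377)
sqrt(K + 57286) = sqrt(-222124/875309 + 57286) = sqrt(50142729250/875309) = 5*sqrt(1755615287883530)/875309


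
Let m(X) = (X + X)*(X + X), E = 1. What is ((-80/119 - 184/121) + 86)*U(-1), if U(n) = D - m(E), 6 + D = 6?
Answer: -4826952/14399 ≈ -335.23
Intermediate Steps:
D = 0 (D = -6 + 6 = 0)
m(X) = 4*X² (m(X) = (2*X)*(2*X) = 4*X²)
U(n) = -4 (U(n) = 0 - 4*1² = 0 - 4 = -4)
((-80/119 - 184/121) + 86)*U(-1) = ((-80/119 - 184/121) + 86)*(-4) = (-31576/14399 + 86)*(-4) = (1206738/14399)*(-4) = -4826952/14399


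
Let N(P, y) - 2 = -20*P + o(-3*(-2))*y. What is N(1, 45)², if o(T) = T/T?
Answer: 729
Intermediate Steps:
o(T) = 1
N(P, y) = 2 + y - 20*P (N(P, y) = 2 + (-20*P + 1*y) = 2 + (-20*P + y) = 2 + (y - 20*P) = 2 + y - 20*P)
N(1, 45)² = (2 + 45 - 20*1)² = (2 + 45 - 20)² = 27² = 729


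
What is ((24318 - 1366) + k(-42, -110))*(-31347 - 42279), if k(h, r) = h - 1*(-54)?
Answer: -1690747464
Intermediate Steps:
k(h, r) = 54 + h (k(h, r) = h + 54 = 54 + h)
((24318 - 1366) + k(-42, -110))*(-31347 - 42279) = ((24318 - 1366) + (54 - 42))*(-31347 - 42279) = (22952 + 12)*(-73626) = 22964*(-73626) = -1690747464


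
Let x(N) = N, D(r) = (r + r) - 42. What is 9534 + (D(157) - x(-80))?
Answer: 9886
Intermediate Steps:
D(r) = -42 + 2*r (D(r) = 2*r - 42 = -42 + 2*r)
9534 + (D(157) - x(-80)) = 9534 + ((-42 + 2*157) - 1*(-80)) = 9534 + ((-42 + 314) + 80) = 9534 + (272 + 80) = 9534 + 352 = 9886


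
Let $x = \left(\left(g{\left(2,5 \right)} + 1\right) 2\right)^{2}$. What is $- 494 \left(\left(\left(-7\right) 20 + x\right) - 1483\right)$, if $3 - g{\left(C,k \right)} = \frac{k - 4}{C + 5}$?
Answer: $\frac{37845834}{49} \approx 7.7236 \cdot 10^{5}$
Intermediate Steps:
$g{\left(C,k \right)} = 3 - \frac{-4 + k}{5 + C}$ ($g{\left(C,k \right)} = 3 - \frac{k - 4}{C + 5} = 3 - \frac{-4 + k}{5 + C}$)
$x = \frac{2916}{49}$ ($x = \left(\left(\frac{19 - 5 + 3 \cdot 2}{5 + 2} + 1\right) 2\right)^{2} = \left(\left(\frac{19 - 5 + 6}{7} + 1\right) 2\right)^{2} = \left(\left(\frac{1}{7} \cdot 20 + 1\right) 2\right)^{2} = \left(\left(\frac{20}{7} + 1\right) 2\right)^{2} = \left(\frac{27}{7} \cdot 2\right)^{2} = \left(\frac{54}{7}\right)^{2} = \frac{2916}{49} \approx 59.51$)
$- 494 \left(\left(\left(-7\right) 20 + x\right) - 1483\right) = - 494 \left(\left(\left(-7\right) 20 + \frac{2916}{49}\right) - 1483\right) = - 494 \left(\left(-140 + \frac{2916}{49}\right) - 1483\right) = - 494 \left(- \frac{3944}{49} - 1483\right) = \left(-494\right) \left(- \frac{76611}{49}\right) = \frac{37845834}{49}$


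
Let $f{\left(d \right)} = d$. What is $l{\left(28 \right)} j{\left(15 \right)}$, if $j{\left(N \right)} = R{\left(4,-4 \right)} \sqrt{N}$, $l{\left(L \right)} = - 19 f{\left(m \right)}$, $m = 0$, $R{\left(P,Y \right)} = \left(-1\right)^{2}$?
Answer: $0$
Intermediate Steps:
$R{\left(P,Y \right)} = 1$
$l{\left(L \right)} = 0$ ($l{\left(L \right)} = \left(-19\right) 0 = 0$)
$j{\left(N \right)} = \sqrt{N}$ ($j{\left(N \right)} = 1 \sqrt{N} = \sqrt{N}$)
$l{\left(28 \right)} j{\left(15 \right)} = 0 \sqrt{15} = 0$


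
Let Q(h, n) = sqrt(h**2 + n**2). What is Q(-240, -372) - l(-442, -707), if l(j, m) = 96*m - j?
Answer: 67430 + 12*sqrt(1361) ≈ 67873.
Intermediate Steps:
l(j, m) = -j + 96*m
Q(-240, -372) - l(-442, -707) = sqrt((-240)**2 + (-372)**2) - (-1*(-442) + 96*(-707)) = sqrt(57600 + 138384) - (442 - 67872) = sqrt(195984) - 1*(-67430) = 12*sqrt(1361) + 67430 = 67430 + 12*sqrt(1361)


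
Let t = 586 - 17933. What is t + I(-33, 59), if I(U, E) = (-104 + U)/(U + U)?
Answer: -1144765/66 ≈ -17345.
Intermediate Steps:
I(U, E) = (-104 + U)/(2*U) (I(U, E) = (-104 + U)/((2*U)) = (-104 + U)*(1/(2*U)) = (-104 + U)/(2*U))
t = -17347
t + I(-33, 59) = -17347 + (½)*(-104 - 33)/(-33) = -17347 + (½)*(-1/33)*(-137) = -17347 + 137/66 = -1144765/66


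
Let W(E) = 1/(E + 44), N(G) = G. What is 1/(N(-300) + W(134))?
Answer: -178/53399 ≈ -0.0033334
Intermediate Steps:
W(E) = 1/(44 + E)
1/(N(-300) + W(134)) = 1/(-300 + 1/(44 + 134)) = 1/(-300 + 1/178) = 1/(-53399/178) = -178/53399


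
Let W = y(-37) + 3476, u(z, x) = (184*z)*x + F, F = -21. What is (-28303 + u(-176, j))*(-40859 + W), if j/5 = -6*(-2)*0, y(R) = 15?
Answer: 1058411232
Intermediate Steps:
j = 0 (j = 5*(-6*(-2)*0) = 5*(12*0) = 5*0 = 0)
u(z, x) = -21 + 184*x*z (u(z, x) = (184*z)*x - 21 = 184*x*z - 21 = -21 + 184*x*z)
W = 3491 (W = 15 + 3476 = 3491)
(-28303 + u(-176, j))*(-40859 + W) = (-28303 + (-21 + 184*0*(-176)))*(-40859 + 3491) = (-28303 + (-21 + 0))*(-37368) = (-28303 - 21)*(-37368) = -28324*(-37368) = 1058411232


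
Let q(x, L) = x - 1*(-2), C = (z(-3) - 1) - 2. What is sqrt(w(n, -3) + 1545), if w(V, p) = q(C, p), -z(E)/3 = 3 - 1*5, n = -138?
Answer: 5*sqrt(62) ≈ 39.370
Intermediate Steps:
z(E) = 6 (z(E) = -3*(3 - 1*5) = -3*(3 - 5) = -3*(-2) = 6)
C = 3 (C = (6 - 1) - 2 = 5 - 2 = 3)
q(x, L) = 2 + x (q(x, L) = x + 2 = 2 + x)
w(V, p) = 5 (w(V, p) = 2 + 3 = 5)
sqrt(w(n, -3) + 1545) = sqrt(5 + 1545) = sqrt(1550) = 5*sqrt(62)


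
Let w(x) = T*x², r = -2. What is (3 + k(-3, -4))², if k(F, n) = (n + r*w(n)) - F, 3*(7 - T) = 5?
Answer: 256036/9 ≈ 28448.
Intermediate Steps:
T = 16/3 (T = 7 - ⅓*5 = 7 - 5/3 = 16/3 ≈ 5.3333)
w(x) = 16*x²/3
k(F, n) = n - F - 32*n²/3 (k(F, n) = (n - 32*n²/3) - F = n - F - 32*n²/3)
(3 + k(-3, -4))² = (3 + (-4 - 1*(-3) - 32/3*(-4)²))² = (3 + (-4 + 3 - 32/3*16))² = (3 + (-4 + 3 - 512/3))² = (3 - 515/3)² = (-506/3)² = 256036/9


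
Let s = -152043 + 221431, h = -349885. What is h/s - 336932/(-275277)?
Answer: -3838750291/1005311604 ≈ -3.8185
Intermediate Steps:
s = 69388
h/s - 336932/(-275277) = -349885/69388 - 336932/(-275277) = -349885*1/69388 - 336932*(-1/275277) = -18415/3652 + 336932/275277 = -3838750291/1005311604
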